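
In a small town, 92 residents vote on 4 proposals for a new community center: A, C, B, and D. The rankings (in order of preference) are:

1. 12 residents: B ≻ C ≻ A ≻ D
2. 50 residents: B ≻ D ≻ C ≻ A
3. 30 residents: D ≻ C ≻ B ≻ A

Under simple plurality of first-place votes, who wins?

First-place votes: A 0, C 0, B 62, D 30.
B has the most first-place votes.

B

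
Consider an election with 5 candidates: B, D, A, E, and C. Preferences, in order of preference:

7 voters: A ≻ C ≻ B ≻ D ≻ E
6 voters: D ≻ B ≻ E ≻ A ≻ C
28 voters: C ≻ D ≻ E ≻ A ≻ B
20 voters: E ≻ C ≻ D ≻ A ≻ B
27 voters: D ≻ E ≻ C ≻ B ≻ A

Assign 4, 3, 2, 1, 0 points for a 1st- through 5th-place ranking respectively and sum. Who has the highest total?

B: 7·2 + 6·3 + 28·0 + 20·0 + 27·1 = 59
D: 7·1 + 6·4 + 28·3 + 20·2 + 27·4 = 263
A: 7·4 + 6·1 + 28·1 + 20·1 + 27·0 = 82
E: 7·0 + 6·2 + 28·2 + 20·4 + 27·3 = 229
C: 7·3 + 6·0 + 28·4 + 20·3 + 27·2 = 247
D has the highest Borda score (263).

D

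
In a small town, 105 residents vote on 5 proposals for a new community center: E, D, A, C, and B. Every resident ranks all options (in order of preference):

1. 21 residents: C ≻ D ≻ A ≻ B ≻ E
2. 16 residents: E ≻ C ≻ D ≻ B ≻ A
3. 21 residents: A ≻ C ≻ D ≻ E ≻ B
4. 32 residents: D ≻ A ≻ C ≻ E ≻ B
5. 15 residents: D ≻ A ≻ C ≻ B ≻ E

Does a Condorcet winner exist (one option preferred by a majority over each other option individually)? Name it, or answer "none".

none

Checking pairwise contests:
D beats E 89–16.
C beats D 58–47.
D beats A 84–21.
A beats C 68–37.
E beats B 69–36.
Every option loses at least one head-to-head, so there is no Condorcet winner.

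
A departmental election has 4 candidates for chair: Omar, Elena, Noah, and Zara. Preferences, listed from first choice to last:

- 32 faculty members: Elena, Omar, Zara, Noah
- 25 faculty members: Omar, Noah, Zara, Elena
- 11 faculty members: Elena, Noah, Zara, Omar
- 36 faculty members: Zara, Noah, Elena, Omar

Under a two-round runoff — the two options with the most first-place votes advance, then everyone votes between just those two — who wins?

Zara

Round 1 first-place votes: Omar 25, Elena 43, Noah 0, Zara 36.
Elena and Zara advance.
Runoff: Elena is preferred to Zara by 43 voters; Zara by 61.
Zara wins the runoff.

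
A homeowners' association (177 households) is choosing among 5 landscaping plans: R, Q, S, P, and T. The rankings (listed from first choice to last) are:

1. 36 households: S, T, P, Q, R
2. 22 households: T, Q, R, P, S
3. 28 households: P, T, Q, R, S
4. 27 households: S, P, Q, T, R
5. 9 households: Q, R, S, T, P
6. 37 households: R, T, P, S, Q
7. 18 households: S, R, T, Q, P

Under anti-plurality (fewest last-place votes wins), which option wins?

T

Last-place votes: R 63, Q 37, S 50, P 27, T 0.
T is ranked last by the fewest voters, so T wins.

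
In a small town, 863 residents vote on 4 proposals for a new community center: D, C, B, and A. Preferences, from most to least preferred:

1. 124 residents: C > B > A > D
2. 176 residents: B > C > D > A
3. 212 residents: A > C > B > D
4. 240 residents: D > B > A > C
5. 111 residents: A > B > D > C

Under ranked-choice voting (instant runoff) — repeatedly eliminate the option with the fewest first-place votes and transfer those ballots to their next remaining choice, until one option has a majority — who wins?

Round 1: D 240, C 124, B 176, A 323. Eliminate C.
Round 2: D 240, B 300, A 323. Eliminate D.
Round 3: B 540, A 323. B has a majority.

B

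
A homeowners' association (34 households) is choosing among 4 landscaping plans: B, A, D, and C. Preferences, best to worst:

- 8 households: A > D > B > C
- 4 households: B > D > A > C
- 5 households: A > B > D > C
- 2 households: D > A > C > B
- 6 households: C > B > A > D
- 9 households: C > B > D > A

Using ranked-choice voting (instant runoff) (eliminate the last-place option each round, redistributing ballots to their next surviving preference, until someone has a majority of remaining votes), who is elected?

A

Round 1: B 4, A 13, D 2, C 15. Eliminate D.
Round 2: B 4, A 15, C 15. Eliminate B.
Round 3: A 19, C 15. A has a majority.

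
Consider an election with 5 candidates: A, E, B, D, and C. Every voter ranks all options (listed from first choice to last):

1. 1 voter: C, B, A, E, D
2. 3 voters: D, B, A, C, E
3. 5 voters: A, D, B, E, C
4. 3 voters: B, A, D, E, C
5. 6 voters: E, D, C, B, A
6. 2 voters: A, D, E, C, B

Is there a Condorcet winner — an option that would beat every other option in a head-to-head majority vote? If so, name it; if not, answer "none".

none

Checking pairwise contests:
B beats A 13–7.
A beats E 14–6.
D beats B 16–4.
A beats D 11–9.
A beats C 13–7.
Every option loses at least one head-to-head, so there is no Condorcet winner.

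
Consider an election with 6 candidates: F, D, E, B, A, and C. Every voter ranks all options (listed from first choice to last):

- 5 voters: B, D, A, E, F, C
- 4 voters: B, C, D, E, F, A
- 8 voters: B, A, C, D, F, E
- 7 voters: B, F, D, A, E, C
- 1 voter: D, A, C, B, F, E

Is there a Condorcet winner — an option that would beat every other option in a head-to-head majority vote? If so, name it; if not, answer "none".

B vs F: 25–0 for B.
B vs D: 24–1 for B.
B vs E: 25–0 for B.
B vs A: 24–1 for B.
B vs C: 24–1 for B.
B beats every other option head-to-head.

B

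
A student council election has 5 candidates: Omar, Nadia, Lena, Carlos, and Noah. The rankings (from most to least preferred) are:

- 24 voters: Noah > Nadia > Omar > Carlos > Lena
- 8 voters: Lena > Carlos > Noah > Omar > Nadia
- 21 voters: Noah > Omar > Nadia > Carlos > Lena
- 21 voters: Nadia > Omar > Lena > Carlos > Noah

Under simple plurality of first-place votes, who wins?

First-place votes: Omar 0, Nadia 21, Lena 8, Carlos 0, Noah 45.
Noah has the most first-place votes.

Noah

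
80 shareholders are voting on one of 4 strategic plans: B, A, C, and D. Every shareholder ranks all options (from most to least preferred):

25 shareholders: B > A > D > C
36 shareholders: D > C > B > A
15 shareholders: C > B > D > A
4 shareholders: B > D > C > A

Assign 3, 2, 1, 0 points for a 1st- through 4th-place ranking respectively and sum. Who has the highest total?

B: 25·3 + 36·1 + 15·2 + 4·3 = 153
A: 25·2 + 36·0 + 15·0 + 4·0 = 50
C: 25·0 + 36·2 + 15·3 + 4·1 = 121
D: 25·1 + 36·3 + 15·1 + 4·2 = 156
D has the highest Borda score (156).

D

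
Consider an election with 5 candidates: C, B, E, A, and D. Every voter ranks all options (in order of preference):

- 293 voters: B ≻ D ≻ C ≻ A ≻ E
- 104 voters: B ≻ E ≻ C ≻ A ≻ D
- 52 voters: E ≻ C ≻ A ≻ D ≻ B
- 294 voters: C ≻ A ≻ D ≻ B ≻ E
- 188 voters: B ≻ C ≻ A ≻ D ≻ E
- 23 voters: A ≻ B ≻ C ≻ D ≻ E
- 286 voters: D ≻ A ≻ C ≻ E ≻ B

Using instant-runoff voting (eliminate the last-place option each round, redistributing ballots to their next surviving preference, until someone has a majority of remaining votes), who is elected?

Round 1: C 294, B 585, E 52, A 23, D 286. Eliminate A.
Round 2: C 294, B 608, E 52, D 286. Eliminate E.
Round 3: C 346, B 608, D 286. Eliminate D.
Round 4: C 632, B 608. C has a majority.

C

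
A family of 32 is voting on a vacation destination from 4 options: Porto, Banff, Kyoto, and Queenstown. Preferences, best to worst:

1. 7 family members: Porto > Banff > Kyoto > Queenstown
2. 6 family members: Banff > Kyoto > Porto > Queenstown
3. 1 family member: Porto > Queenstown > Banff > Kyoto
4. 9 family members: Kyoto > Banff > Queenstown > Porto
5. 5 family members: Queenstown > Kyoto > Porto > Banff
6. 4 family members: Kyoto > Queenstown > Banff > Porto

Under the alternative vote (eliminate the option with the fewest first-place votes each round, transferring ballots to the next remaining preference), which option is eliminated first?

Round 1: Porto 8, Banff 6, Kyoto 13, Queenstown 5. Eliminate Queenstown.

Queenstown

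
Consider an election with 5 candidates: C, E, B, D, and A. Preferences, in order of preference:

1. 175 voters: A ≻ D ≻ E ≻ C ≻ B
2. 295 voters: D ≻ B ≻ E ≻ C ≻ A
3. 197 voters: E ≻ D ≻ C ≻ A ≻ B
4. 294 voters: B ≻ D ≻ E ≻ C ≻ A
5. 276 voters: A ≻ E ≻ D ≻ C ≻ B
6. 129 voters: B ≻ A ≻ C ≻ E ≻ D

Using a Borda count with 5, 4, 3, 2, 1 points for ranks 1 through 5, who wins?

D

C: 175·2 + 295·2 + 197·3 + 294·2 + 276·2 + 129·3 = 3058
E: 175·3 + 295·3 + 197·5 + 294·3 + 276·4 + 129·2 = 4639
B: 175·1 + 295·4 + 197·1 + 294·5 + 276·1 + 129·5 = 3943
D: 175·4 + 295·5 + 197·4 + 294·4 + 276·3 + 129·1 = 5096
A: 175·5 + 295·1 + 197·2 + 294·1 + 276·5 + 129·4 = 3754
D has the highest Borda score (5096).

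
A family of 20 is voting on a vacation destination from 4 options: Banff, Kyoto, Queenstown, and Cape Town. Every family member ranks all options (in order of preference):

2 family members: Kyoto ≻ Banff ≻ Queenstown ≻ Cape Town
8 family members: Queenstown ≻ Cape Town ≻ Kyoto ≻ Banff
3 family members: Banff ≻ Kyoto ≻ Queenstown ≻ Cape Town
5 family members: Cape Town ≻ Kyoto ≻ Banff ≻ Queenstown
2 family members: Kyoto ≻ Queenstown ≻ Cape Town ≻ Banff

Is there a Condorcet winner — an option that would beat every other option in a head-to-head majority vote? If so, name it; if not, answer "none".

Checking pairwise contests:
Kyoto beats Banff 17–3.
Cape Town beats Kyoto 13–7.
Kyoto beats Queenstown 12–8.
Queenstown beats Cape Town 15–5.
Every option loses at least one head-to-head, so there is no Condorcet winner.

none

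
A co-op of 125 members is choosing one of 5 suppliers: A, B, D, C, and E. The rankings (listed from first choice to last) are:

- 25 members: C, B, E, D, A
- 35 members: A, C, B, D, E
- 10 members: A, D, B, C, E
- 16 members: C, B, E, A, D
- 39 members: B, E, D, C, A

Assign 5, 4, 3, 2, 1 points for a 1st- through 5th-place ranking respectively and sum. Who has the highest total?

A: 25·1 + 35·5 + 10·5 + 16·2 + 39·1 = 321
B: 25·4 + 35·3 + 10·3 + 16·4 + 39·5 = 494
D: 25·2 + 35·2 + 10·4 + 16·1 + 39·3 = 293
C: 25·5 + 35·4 + 10·2 + 16·5 + 39·2 = 443
E: 25·3 + 35·1 + 10·1 + 16·3 + 39·4 = 324
B has the highest Borda score (494).

B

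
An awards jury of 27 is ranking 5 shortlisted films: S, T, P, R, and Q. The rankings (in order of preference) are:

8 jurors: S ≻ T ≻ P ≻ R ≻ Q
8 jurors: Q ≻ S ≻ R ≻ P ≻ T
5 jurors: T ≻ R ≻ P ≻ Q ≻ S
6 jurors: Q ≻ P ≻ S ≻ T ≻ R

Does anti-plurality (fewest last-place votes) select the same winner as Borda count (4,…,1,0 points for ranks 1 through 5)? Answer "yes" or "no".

no

Anti-plurality — last-place votes: S 5, T 8, P 0, R 6, Q 8. Winner: P.
Borda — scores: S 68, T 50, P 52, R 39, Q 61. Winner: S.
The two methods disagree.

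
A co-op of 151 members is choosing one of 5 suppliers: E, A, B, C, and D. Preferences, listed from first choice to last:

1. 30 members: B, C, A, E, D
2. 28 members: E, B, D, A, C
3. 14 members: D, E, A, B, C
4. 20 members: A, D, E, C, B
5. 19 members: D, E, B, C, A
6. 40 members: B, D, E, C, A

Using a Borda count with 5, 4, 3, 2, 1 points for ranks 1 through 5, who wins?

B

E: 30·2 + 28·5 + 14·4 + 20·3 + 19·4 + 40·3 = 512
A: 30·3 + 28·2 + 14·3 + 20·5 + 19·1 + 40·1 = 347
B: 30·5 + 28·4 + 14·2 + 20·1 + 19·3 + 40·5 = 567
C: 30·4 + 28·1 + 14·1 + 20·2 + 19·2 + 40·2 = 320
D: 30·1 + 28·3 + 14·5 + 20·4 + 19·5 + 40·4 = 519
B has the highest Borda score (567).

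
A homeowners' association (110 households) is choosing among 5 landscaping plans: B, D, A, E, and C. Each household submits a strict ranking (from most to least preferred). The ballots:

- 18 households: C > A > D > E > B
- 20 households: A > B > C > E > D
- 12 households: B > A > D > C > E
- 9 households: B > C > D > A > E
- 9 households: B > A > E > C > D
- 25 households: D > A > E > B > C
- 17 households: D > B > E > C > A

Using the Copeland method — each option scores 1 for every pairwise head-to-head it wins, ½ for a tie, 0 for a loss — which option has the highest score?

A

B: beats E and C; loses to D and A → score 2.
D: beats B and E; loses to A and C → score 2.
A: beats B, D, E, and C → score 4.
E: loses to B, D, A, and C → score 0.
C: beats D and E; loses to B and A → score 2.
A has the best pairwise record.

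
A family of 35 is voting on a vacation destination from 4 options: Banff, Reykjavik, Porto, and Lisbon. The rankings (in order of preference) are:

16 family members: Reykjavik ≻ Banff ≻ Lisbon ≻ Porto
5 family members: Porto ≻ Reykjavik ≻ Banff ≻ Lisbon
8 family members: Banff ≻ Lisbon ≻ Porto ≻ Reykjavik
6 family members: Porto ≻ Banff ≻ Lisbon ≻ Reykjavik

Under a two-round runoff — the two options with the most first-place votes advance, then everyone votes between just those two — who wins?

Round 1 first-place votes: Banff 8, Reykjavik 16, Porto 11, Lisbon 0.
Reykjavik and Porto advance.
Runoff: Reykjavik is preferred to Porto by 16 voters; Porto by 19.
Porto wins the runoff.

Porto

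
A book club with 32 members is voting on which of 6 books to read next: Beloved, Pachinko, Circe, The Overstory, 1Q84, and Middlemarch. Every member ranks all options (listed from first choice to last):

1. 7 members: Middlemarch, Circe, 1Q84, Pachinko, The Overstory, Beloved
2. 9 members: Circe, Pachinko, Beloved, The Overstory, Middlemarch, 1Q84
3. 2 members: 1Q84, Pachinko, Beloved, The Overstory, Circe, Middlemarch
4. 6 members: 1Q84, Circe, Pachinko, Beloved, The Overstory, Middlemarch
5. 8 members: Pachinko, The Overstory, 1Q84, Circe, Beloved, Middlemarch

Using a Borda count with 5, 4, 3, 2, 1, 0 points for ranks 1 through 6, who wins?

Beloved: 7·0 + 9·3 + 2·3 + 6·2 + 8·1 = 53
Pachinko: 7·2 + 9·4 + 2·4 + 6·3 + 8·5 = 116
Circe: 7·4 + 9·5 + 2·1 + 6·4 + 8·2 = 115
The Overstory: 7·1 + 9·2 + 2·2 + 6·1 + 8·4 = 67
1Q84: 7·3 + 9·0 + 2·5 + 6·5 + 8·3 = 85
Middlemarch: 7·5 + 9·1 + 2·0 + 6·0 + 8·0 = 44
Pachinko has the highest Borda score (116).

Pachinko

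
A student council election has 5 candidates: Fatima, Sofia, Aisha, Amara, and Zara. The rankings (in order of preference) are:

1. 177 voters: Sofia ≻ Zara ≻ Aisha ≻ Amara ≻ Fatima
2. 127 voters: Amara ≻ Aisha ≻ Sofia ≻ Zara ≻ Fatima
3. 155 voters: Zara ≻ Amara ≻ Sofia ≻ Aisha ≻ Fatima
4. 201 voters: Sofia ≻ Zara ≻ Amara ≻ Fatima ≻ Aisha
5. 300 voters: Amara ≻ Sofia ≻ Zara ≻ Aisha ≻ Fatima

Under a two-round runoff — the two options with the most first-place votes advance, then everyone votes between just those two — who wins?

Amara

Round 1 first-place votes: Fatima 0, Sofia 378, Aisha 0, Amara 427, Zara 155.
Amara and Sofia advance.
Runoff: Amara is preferred to Sofia by 582 voters; Sofia by 378.
Amara wins the runoff.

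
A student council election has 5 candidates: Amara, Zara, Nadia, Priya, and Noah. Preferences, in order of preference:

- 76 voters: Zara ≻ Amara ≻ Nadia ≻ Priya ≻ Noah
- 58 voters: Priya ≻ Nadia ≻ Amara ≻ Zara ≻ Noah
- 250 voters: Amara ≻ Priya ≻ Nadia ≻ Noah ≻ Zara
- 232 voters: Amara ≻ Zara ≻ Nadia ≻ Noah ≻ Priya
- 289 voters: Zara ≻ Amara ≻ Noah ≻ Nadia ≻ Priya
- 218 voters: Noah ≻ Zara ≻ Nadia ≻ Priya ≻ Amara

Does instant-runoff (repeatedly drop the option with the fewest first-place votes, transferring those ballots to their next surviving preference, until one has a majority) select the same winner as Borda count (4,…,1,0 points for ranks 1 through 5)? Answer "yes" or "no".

Instant-runoff — R1 Amara 482, Zara 365, Nadia 0, Priya 58, Noah 218 (Nadia out); R2 Amara 482, Zara 365, Priya 58, Noah 218 (Priya out); R3 Amara 540, Zara 365, Noah 218 (Noah out); R4 Amara 540, Zara 583 (Zara winner). Winner: Zara.
Borda — scores: Amara 3139, Zara 2868, Nadia 2015, Priya 1276, Noah 1932. Winner: Amara.
The two methods disagree.

no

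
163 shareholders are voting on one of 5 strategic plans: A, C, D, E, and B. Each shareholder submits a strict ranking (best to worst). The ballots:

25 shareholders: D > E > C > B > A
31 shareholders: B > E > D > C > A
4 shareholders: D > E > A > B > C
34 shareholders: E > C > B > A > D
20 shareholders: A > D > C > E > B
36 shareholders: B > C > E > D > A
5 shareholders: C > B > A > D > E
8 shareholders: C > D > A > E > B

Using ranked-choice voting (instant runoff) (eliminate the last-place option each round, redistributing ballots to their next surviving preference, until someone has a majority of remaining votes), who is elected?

B

Round 1: A 20, C 13, D 29, E 34, B 67. Eliminate C.
Round 2: A 20, D 37, E 34, B 72. Eliminate A.
Round 3: D 57, E 34, B 72. Eliminate E.
Round 4: D 57, B 106. B has a majority.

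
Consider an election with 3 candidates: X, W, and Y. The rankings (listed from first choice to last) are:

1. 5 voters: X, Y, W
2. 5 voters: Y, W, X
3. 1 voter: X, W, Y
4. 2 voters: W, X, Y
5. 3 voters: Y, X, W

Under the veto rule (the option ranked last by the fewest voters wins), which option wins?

Y

Last-place votes: X 5, W 8, Y 3.
Y is ranked last by the fewest voters, so Y wins.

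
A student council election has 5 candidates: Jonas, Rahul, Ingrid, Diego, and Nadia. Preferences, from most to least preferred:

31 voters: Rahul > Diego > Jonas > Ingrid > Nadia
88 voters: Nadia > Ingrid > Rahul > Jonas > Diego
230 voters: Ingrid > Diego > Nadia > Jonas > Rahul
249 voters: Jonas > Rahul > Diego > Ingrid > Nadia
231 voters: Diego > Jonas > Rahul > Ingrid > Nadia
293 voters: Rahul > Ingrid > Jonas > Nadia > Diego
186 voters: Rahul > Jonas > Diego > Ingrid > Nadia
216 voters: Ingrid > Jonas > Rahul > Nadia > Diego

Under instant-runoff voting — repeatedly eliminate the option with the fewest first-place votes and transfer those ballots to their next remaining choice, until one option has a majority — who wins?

Round 1: Jonas 249, Rahul 510, Ingrid 446, Diego 231, Nadia 88. Eliminate Nadia.
Round 2: Jonas 249, Rahul 510, Ingrid 534, Diego 231. Eliminate Diego.
Round 3: Jonas 480, Rahul 510, Ingrid 534. Eliminate Jonas.
Round 4: Rahul 990, Ingrid 534. Rahul has a majority.

Rahul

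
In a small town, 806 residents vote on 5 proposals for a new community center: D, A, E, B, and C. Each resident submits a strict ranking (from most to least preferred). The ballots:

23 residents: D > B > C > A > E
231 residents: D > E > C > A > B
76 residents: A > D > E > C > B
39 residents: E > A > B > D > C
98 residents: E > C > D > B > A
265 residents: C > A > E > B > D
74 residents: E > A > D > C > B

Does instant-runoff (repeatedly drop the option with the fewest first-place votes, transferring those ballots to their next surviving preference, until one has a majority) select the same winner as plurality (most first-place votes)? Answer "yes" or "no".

Instant-runoff — R1 D 254, A 76, E 211, B 0, C 265 (B out); R2 D 254, A 76, E 211, C 265 (A out); R3 D 330, E 211, C 265 (E out); R4 D 443, C 363 (D winner). Winner: D.
Plurality — first-place votes: D 254, A 76, E 211, B 0, C 265. Winner: C.
The two methods disagree.

no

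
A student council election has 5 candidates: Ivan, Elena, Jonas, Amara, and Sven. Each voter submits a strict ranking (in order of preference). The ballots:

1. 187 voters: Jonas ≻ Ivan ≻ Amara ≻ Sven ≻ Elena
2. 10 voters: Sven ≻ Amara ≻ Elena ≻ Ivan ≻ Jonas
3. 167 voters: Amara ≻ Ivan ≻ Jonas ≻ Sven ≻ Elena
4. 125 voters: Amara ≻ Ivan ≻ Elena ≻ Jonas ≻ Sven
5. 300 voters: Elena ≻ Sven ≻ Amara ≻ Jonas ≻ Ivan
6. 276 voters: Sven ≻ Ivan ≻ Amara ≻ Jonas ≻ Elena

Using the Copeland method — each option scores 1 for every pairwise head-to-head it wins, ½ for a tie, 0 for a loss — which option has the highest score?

Sven

Ivan: beats Elena and Jonas; loses to Amara and Sven → score 2.
Elena: loses to Ivan, Jonas, Amara, and Sven → score 0.
Jonas: beats Elena; loses to Ivan, Amara, and Sven → score 1.
Amara: beats Ivan, Elena, and Jonas; loses to Sven → score 3.
Sven: beats Ivan, Elena, Jonas, and Amara → score 4.
Sven has the best pairwise record.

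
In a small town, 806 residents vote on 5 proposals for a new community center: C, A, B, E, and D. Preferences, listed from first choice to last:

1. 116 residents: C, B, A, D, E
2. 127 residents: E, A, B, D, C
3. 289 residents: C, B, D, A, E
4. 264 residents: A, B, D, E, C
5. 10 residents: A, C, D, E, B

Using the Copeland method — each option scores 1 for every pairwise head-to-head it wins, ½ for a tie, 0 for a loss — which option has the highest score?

C: beats A, B, E, and D → score 4.
A: beats E and D; loses to C and B → score 2.
B: beats A, E, and D; loses to C → score 3.
E: loses to C, A, B, and D → score 0.
D: beats E; loses to C, A, and B → score 1.
C has the best pairwise record.

C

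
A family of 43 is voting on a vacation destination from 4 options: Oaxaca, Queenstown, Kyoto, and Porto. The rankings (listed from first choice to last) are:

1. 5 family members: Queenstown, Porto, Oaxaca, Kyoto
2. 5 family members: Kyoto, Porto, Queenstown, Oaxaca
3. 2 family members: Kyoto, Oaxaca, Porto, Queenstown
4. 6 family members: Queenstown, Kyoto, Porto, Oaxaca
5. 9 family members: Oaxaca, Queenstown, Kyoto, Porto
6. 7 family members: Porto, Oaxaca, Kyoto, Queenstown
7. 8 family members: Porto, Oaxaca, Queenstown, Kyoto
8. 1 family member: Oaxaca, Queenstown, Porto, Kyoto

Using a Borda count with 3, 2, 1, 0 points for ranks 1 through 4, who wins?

Oaxaca: 5·1 + 5·0 + 2·2 + 6·0 + 9·3 + 7·2 + 8·2 + 1·3 = 69
Queenstown: 5·3 + 5·1 + 2·0 + 6·3 + 9·2 + 7·0 + 8·1 + 1·2 = 66
Kyoto: 5·0 + 5·3 + 2·3 + 6·2 + 9·1 + 7·1 + 8·0 + 1·0 = 49
Porto: 5·2 + 5·2 + 2·1 + 6·1 + 9·0 + 7·3 + 8·3 + 1·1 = 74
Porto has the highest Borda score (74).

Porto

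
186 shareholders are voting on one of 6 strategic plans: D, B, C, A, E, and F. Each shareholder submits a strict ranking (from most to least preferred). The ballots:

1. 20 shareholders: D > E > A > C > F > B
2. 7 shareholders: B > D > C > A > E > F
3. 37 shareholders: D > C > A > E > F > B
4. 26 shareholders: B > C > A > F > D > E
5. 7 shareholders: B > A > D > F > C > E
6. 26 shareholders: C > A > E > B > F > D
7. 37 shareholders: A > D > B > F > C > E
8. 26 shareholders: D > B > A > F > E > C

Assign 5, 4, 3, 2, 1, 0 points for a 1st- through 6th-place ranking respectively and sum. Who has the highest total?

D: 20·5 + 7·4 + 37·5 + 26·1 + 7·3 + 26·0 + 37·4 + 26·5 = 638
B: 20·0 + 7·5 + 37·0 + 26·5 + 7·5 + 26·2 + 37·3 + 26·4 = 467
C: 20·2 + 7·3 + 37·4 + 26·4 + 7·1 + 26·5 + 37·1 + 26·0 = 487
A: 20·3 + 7·2 + 37·3 + 26·3 + 7·4 + 26·4 + 37·5 + 26·3 = 658
E: 20·4 + 7·1 + 37·2 + 26·0 + 7·0 + 26·3 + 37·0 + 26·1 = 265
F: 20·1 + 7·0 + 37·1 + 26·2 + 7·2 + 26·1 + 37·2 + 26·2 = 275
A has the highest Borda score (658).

A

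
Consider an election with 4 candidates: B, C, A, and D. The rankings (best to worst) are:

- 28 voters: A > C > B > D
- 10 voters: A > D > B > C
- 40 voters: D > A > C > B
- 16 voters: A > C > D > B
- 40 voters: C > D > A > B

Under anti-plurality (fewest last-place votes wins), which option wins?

A

Last-place votes: B 96, C 10, A 0, D 28.
A is ranked last by the fewest voters, so A wins.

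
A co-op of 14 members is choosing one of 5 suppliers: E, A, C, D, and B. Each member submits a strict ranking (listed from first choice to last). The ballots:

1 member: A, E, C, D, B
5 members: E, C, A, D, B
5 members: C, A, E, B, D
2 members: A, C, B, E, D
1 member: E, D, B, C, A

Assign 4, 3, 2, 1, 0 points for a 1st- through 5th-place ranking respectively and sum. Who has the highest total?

C

E: 1·3 + 5·4 + 5·2 + 2·1 + 1·4 = 39
A: 1·4 + 5·2 + 5·3 + 2·4 + 1·0 = 37
C: 1·2 + 5·3 + 5·4 + 2·3 + 1·1 = 44
D: 1·1 + 5·1 + 5·0 + 2·0 + 1·3 = 9
B: 1·0 + 5·0 + 5·1 + 2·2 + 1·2 = 11
C has the highest Borda score (44).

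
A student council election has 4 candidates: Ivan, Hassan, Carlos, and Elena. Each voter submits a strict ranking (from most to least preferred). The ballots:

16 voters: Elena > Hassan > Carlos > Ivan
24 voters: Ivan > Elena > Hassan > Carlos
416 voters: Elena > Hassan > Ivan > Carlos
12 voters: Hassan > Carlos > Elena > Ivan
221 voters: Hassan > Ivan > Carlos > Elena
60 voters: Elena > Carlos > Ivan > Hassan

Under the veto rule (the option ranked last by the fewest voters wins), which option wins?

Ivan

Last-place votes: Ivan 28, Hassan 60, Carlos 440, Elena 221.
Ivan is ranked last by the fewest voters, so Ivan wins.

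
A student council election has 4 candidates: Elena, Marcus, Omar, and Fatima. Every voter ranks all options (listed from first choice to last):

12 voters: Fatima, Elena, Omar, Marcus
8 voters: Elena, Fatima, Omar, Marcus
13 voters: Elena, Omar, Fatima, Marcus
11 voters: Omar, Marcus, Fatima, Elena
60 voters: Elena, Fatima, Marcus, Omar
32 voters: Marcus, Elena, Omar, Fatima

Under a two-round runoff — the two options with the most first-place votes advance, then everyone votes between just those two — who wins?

Elena

Round 1 first-place votes: Elena 81, Marcus 32, Omar 11, Fatima 12.
Elena and Marcus advance.
Runoff: Elena is preferred to Marcus by 93 voters; Marcus by 43.
Elena wins the runoff.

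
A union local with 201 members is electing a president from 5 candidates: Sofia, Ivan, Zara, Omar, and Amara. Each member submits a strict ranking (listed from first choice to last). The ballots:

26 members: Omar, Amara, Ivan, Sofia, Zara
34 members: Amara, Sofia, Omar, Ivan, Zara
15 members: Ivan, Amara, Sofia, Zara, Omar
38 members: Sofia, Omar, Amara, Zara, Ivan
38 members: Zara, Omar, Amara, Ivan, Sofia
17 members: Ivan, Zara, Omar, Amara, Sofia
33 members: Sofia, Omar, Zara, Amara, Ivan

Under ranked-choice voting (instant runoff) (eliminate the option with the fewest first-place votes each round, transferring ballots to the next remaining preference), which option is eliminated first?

Omar

Round 1: Sofia 71, Ivan 32, Zara 38, Omar 26, Amara 34. Eliminate Omar.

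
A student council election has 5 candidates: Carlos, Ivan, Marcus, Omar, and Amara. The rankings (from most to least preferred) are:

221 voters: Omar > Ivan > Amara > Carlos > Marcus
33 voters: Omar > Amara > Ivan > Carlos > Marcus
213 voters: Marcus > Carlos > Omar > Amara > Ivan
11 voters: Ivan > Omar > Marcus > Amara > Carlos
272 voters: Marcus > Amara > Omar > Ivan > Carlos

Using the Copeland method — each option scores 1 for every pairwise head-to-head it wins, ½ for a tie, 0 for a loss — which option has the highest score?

Marcus

Carlos: loses to Ivan, Marcus, Omar, and Amara → score 0.
Ivan: beats Carlos; loses to Marcus, Omar, and Amara → score 1.
Marcus: beats Carlos, Ivan, Omar, and Amara → score 4.
Omar: beats Carlos, Ivan, and Amara; loses to Marcus → score 3.
Amara: beats Carlos and Ivan; loses to Marcus and Omar → score 2.
Marcus has the best pairwise record.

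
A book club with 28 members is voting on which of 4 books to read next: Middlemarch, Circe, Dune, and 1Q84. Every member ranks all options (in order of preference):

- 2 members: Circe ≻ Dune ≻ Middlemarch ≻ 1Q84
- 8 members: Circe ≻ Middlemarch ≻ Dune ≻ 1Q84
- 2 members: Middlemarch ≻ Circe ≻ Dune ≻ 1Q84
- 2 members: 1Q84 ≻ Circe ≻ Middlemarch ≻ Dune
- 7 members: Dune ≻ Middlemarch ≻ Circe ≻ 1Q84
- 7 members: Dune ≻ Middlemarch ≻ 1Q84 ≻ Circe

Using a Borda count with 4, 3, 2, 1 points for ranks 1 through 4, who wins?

Middlemarch: 2·2 + 8·3 + 2·4 + 2·2 + 7·3 + 7·3 = 82
Circe: 2·4 + 8·4 + 2·3 + 2·3 + 7·2 + 7·1 = 73
Dune: 2·3 + 8·2 + 2·2 + 2·1 + 7·4 + 7·4 = 84
1Q84: 2·1 + 8·1 + 2·1 + 2·4 + 7·1 + 7·2 = 41
Dune has the highest Borda score (84).

Dune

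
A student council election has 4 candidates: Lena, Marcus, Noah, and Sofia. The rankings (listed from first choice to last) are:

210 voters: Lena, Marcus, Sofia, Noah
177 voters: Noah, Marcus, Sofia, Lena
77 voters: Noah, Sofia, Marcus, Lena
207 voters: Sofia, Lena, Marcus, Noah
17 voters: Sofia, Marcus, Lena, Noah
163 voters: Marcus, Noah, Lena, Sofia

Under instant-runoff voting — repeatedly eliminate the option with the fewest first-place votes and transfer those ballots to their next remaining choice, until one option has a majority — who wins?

Sofia

Round 1: Lena 210, Marcus 163, Noah 254, Sofia 224. Eliminate Marcus.
Round 2: Lena 210, Noah 417, Sofia 224. Eliminate Lena.
Round 3: Noah 417, Sofia 434. Sofia has a majority.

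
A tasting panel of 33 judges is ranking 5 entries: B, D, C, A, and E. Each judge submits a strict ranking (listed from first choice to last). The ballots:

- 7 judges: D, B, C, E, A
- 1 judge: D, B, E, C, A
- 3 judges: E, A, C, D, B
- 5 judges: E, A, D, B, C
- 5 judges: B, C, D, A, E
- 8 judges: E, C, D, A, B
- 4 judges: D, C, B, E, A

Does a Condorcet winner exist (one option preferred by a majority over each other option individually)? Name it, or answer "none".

D vs B: 28–5 for D.
D vs C: 17–16 for D.
D vs A: 25–8 for D.
D vs E: 17–16 for D.
D beats every other option head-to-head.

D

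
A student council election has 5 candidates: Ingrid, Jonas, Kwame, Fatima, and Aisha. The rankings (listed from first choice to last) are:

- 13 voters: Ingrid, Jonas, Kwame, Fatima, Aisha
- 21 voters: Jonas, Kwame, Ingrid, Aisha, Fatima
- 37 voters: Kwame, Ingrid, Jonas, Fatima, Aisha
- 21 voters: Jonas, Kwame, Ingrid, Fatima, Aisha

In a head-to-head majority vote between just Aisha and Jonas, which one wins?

Jonas

Voters preferring Aisha to Jonas: 0; preferring Jonas to Aisha: 92.
Jonas wins the head-to-head.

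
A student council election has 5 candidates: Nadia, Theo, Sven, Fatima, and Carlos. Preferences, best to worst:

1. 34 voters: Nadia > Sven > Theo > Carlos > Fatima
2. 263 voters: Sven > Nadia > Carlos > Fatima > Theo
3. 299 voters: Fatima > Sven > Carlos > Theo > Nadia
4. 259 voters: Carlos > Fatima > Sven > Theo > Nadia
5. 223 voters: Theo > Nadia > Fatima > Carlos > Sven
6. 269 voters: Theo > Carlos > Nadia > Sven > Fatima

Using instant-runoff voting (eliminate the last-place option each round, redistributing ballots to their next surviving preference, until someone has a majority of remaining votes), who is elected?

Fatima

Round 1: Nadia 34, Theo 492, Sven 263, Fatima 299, Carlos 259. Eliminate Nadia.
Round 2: Theo 492, Sven 297, Fatima 299, Carlos 259. Eliminate Carlos.
Round 3: Theo 492, Sven 297, Fatima 558. Eliminate Sven.
Round 4: Theo 526, Fatima 821. Fatima has a majority.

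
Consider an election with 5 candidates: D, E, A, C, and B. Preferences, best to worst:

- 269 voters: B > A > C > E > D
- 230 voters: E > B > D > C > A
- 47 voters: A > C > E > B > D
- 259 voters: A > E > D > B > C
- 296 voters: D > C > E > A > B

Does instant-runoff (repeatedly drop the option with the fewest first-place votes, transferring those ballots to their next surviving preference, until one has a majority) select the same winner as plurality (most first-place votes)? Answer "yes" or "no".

yes

Instant-runoff — R1 D 296, E 230, A 306, C 0, B 269 (C out); R2 D 296, E 230, A 306, B 269 (E out); R3 D 296, A 306, B 499 (D out); R4 A 602, B 499 (A winner). Winner: A.
Plurality — first-place votes: D 296, E 230, A 306, C 0, B 269. Winner: A.
The two methods agree.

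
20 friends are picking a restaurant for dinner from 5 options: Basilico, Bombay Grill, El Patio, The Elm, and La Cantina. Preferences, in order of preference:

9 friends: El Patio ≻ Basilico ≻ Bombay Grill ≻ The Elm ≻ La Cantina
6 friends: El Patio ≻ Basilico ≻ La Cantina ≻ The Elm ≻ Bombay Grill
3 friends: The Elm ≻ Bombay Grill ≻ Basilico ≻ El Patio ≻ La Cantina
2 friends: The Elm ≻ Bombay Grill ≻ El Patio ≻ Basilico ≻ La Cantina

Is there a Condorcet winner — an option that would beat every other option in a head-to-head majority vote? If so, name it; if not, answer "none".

El Patio

El Patio vs Basilico: 17–3 for El Patio.
El Patio vs Bombay Grill: 15–5 for El Patio.
El Patio vs The Elm: 15–5 for El Patio.
El Patio vs La Cantina: 20–0 for El Patio.
El Patio beats every other option head-to-head.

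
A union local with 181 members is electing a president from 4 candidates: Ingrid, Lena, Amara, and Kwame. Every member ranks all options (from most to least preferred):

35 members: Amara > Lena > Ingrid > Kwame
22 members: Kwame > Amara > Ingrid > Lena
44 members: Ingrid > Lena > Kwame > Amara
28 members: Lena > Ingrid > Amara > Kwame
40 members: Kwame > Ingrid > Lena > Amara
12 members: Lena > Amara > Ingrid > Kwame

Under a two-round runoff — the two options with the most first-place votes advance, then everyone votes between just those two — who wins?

Round 1 first-place votes: Ingrid 44, Lena 40, Amara 35, Kwame 62.
Kwame and Ingrid advance.
Runoff: Kwame is preferred to Ingrid by 62 voters; Ingrid by 119.
Ingrid wins the runoff.

Ingrid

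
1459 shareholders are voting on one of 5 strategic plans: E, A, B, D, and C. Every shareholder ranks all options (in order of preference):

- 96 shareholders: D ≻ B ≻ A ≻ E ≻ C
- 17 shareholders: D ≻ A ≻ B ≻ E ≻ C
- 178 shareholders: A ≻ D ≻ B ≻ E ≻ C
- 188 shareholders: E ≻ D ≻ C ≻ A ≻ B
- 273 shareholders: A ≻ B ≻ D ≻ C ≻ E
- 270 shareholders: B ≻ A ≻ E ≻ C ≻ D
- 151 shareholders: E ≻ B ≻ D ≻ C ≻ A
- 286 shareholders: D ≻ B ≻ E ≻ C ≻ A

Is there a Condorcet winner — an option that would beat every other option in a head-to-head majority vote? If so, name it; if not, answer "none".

D

D vs E: 850–609 for D.
D vs A: 738–721 for D.
D vs B: 765–694 for D.
D vs C: 1189–270 for D.
D beats every other option head-to-head.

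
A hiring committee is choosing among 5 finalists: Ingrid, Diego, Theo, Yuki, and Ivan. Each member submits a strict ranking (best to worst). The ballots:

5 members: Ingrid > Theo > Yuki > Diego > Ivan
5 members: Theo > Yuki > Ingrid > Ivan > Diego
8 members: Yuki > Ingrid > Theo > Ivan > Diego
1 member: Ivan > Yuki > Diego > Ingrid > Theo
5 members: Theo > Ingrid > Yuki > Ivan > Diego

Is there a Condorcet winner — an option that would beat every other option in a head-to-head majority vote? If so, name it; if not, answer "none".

none

Checking pairwise contests:
Yuki beats Ingrid 14–10.
Ingrid beats Diego 23–1.
Ingrid beats Theo 14–10.
Theo beats Yuki 15–9.
Ingrid beats Ivan 23–1.
Every option loses at least one head-to-head, so there is no Condorcet winner.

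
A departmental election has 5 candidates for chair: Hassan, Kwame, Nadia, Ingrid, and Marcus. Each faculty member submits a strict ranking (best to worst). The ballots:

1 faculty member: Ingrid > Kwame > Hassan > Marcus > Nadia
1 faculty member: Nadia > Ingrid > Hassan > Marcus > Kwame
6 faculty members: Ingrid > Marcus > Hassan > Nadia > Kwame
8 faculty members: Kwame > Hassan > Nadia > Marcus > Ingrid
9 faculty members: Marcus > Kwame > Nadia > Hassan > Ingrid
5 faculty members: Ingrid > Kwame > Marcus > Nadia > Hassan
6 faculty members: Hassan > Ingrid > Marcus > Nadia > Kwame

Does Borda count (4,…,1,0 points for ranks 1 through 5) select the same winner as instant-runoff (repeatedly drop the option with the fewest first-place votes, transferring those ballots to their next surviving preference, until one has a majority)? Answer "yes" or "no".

no

Borda — scores: Hassan 73, Kwame 77, Nadia 55, Ingrid 69, Marcus 86. Winner: Marcus.
Instant-runoff — R1 Hassan 6, Kwame 8, Nadia 1, Ingrid 12, Marcus 9 (Nadia out); R2 Hassan 6, Kwame 8, Ingrid 13, Marcus 9 (Hassan out); R3 Kwame 8, Ingrid 19, Marcus 9 (Ingrid winner). Winner: Ingrid.
The two methods disagree.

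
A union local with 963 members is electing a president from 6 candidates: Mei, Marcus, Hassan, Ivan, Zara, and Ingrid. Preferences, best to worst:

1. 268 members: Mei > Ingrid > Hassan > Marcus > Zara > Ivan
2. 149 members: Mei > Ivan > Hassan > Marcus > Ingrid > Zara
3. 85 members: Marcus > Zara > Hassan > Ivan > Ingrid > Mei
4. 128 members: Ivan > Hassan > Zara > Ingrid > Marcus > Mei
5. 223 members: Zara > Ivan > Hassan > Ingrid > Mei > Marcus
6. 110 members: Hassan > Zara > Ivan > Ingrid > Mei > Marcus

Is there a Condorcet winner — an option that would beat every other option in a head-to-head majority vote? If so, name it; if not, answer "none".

Checking pairwise contests:
Hassan beats Mei 546–417.
Mei beats Marcus 750–213.
Ivan beats Hassan 500–463.
Zara beats Ivan 686–277.
Marcus beats Zara 502–461.
Hassan beats Ingrid 695–268.
Every option loses at least one head-to-head, so there is no Condorcet winner.

none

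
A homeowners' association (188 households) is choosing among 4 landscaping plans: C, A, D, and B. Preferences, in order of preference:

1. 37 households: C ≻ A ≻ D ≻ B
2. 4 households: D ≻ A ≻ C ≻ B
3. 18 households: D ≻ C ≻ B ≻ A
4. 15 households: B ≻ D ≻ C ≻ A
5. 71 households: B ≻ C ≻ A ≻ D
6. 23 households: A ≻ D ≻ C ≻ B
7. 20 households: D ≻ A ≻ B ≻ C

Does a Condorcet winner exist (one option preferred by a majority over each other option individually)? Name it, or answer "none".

none

Checking pairwise contests:
B beats C 106–82.
C beats A 141–47.
C beats D 108–80.
D beats B 102–86.
Every option loses at least one head-to-head, so there is no Condorcet winner.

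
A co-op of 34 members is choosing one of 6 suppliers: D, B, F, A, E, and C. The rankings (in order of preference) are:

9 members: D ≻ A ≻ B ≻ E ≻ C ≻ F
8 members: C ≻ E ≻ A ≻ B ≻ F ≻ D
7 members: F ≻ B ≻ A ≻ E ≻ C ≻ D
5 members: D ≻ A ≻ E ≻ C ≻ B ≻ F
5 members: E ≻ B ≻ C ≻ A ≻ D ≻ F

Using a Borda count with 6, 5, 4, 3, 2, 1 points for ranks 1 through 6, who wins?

D: 9·6 + 8·1 + 7·1 + 5·6 + 5·2 = 109
B: 9·4 + 8·3 + 7·5 + 5·2 + 5·5 = 130
F: 9·1 + 8·2 + 7·6 + 5·1 + 5·1 = 77
A: 9·5 + 8·4 + 7·4 + 5·5 + 5·3 = 145
E: 9·3 + 8·5 + 7·3 + 5·4 + 5·6 = 138
C: 9·2 + 8·6 + 7·2 + 5·3 + 5·4 = 115
A has the highest Borda score (145).

A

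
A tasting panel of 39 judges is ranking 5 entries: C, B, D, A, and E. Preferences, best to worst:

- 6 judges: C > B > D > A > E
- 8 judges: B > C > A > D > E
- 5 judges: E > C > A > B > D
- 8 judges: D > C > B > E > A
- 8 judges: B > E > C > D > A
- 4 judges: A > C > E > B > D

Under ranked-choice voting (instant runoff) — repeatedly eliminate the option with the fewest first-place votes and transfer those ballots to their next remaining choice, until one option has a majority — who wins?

Round 1: C 6, B 16, D 8, A 4, E 5. Eliminate A.
Round 2: C 10, B 16, D 8, E 5. Eliminate E.
Round 3: C 15, B 16, D 8. Eliminate D.
Round 4: C 23, B 16. C has a majority.

C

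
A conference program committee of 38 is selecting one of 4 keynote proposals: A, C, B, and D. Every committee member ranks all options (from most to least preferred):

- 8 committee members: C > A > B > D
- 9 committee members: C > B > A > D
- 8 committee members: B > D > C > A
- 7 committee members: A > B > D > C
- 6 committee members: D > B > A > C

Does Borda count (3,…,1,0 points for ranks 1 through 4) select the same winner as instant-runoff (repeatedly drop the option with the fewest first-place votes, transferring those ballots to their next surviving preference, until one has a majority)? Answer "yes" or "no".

yes

Borda — scores: A 52, C 59, B 76, D 41. Winner: B.
Instant-runoff — R1 A 7, C 17, B 8, D 6 (D out); R2 A 7, C 17, B 14 (A out); R3 C 17, B 21 (B winner). Winner: B.
The two methods agree.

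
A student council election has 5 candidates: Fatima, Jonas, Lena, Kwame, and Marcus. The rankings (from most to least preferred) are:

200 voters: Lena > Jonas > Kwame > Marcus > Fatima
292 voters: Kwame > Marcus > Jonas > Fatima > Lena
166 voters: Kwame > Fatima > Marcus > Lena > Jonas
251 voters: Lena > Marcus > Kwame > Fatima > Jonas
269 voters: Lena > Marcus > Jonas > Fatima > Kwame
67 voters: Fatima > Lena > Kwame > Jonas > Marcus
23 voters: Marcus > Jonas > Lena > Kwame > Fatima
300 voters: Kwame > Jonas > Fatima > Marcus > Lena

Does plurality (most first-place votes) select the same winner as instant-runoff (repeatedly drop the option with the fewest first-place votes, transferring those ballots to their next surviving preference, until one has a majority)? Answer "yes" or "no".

Plurality — first-place votes: Fatima 67, Jonas 0, Lena 720, Kwame 758, Marcus 23. Winner: Kwame.
Instant-runoff — R1 Fatima 67, Jonas 0, Lena 720, Kwame 758, Marcus 23 (Jonas out); R2 Fatima 67, Lena 720, Kwame 758, Marcus 23 (Marcus out); R3 Fatima 67, Lena 743, Kwame 758 (Fatima out); R4 Lena 810, Kwame 758 (Lena winner). Winner: Lena.
The two methods disagree.

no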